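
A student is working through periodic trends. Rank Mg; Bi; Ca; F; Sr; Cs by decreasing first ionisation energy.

F, Mg, Bi, Ca, Sr, Cs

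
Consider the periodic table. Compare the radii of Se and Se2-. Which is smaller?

Forming Se2- adds 2 electrons to Se. More electron–electron repulsion in the same shell, with unchanged nuclear charge, lets the cloud expand.
An anion is larger than its parent atom: Se2- > Se.

Se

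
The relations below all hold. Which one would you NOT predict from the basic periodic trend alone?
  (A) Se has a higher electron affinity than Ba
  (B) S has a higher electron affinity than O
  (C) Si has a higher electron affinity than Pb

(B)

The general trend: electron affinity increases across a period and decreases down a group.
(A) Se (period 4, group 16) vs Ba (period 6, group 2): the stated order agrees with the simple trend.
(B) S (period 3, group 16) vs O (period 2, group 16): the stated order contradicts the simple trend.
(C) Si (period 3, group 14) vs Pb (period 6, group 14): the stated order agrees with the simple trend.
The exception is (B): the compact 2p subshell of O repels the added electron more than S's larger 3p does.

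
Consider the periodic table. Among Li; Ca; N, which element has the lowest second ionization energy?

Ca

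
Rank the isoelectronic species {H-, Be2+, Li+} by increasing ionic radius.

Be2+ < Li+ < H-

All of these have 2 electrons, so size is governed by nuclear charge alone: the more protons, the stronger the pull on the same electron cloud, and the smaller the ion.
Nuclear charges: Be2+ (Z=4), Li+ (Z=3), H- (Z=1).
Smallest to largest: Be2+ < Li+ < H-.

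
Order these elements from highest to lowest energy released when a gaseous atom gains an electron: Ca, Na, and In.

Na > In > Ca

Na is in period 3, group 1; Ca is in period 4, group 2; In is in period 5, group 13.
Atoms with high Z_eff and room in the valence shell (especially the halogens) have the most exothermic electron affinities.
A diagonal step moves right (one effect) and down (the opposite effect) at once.
In > Ca: the two effects oppose for this pair; the across-period effect wins (29 vs 2 kJ/mol).
Na > In: the two effects oppose for this pair; the down-group effect wins (53 vs 29 kJ/mol).
Tabulated electron affinity (kJ/mol): Na 53, Ca 2, In 29.
So from highest to lowest: Na > In > Ca.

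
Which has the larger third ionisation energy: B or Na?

After 2 electrons have been removed, what remains? B²⁺ still has 1 valence electron; Na²⁺ is already 1 electron into the core.
Pulling an electron out of a noble-gas core costs far more than removing a remaining valence electron, so Na sits at the high end of IE_3.
Approximate IE_3 values (kJ/mol): B 3660, Na 6910.
Overall IE_3 order: B < Na.

Na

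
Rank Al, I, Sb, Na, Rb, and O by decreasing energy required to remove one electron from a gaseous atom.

O, I, Sb, Al, Na, Rb

O is in period 2, group 16; Na is in period 3, group 1; Al is in period 3, group 13; Rb is in period 5, group 1; Sb is in period 5, group 15; I is in period 5, group 17.
First ionization energy rises across a period (greater Z_eff holds electrons more tightly) and falls down a group (valence electrons are farther from the nucleus).
Neither a single period nor a single group — weigh both effects.
Na > Rb: they share group 1; the group trend gives Na the larger value.
Al > Na: Al lies to the right of Na in period 3, so the across-period effect alone puts Al higher.
Sb > Al: period and group pull opposite ways; the across-period shift dominates (831 vs 578 kJ/mol).
I > Sb: I lies to the right of Sb in period 5, so the across-period effect alone puts I higher.
O > I: period and group pull opposite ways; the down-group shift dominates (1314 vs 1008 kJ/mol).
For reference (kJ/mol): O 1314, Na 496, Al 578, Rb 403, Sb 831, I 1008.
So from highest to lowest: O > I > Sb > Al > Na > Rb.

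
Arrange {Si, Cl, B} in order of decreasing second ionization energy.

After 1 electron has been removed, what remains? Si⁺ still has 3 valence electrons; Cl⁺ still has 6 valence electrons; B⁺ still has 2 valence electrons.
All are still removing valence electrons, so compare the +1 ions as you would atoms: IE_2 generally rises across a period (higher Z_eff) and falls down a group (larger shell), subject to the usual subshell exceptions.
Valence configurations: Si⁺ [Ne]3s²3p¹, Cl⁺ [Ne]3s²3p⁴, B⁺ [He]2s².
The numbers (kJ/mol): Si 1577, Cl 2298, B 2427.
Hence IE_2: Si < Cl < B.

B > Cl > Si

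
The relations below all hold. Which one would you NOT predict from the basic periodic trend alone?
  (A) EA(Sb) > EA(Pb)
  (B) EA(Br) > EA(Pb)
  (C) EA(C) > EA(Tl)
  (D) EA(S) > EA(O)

(D)

The general trend: electron affinity increases across a period and decreases down a group.
(A) Sb (period 5, group 15) vs Pb (period 6, group 14): the stated order agrees with the simple trend.
(B) Br (period 4, group 17) vs Pb (period 6, group 14): the stated order agrees with the simple trend.
(C) C (period 2, group 14) vs Tl (period 6, group 13): the stated order agrees with the simple trend.
(D) S (period 3, group 16) vs O (period 2, group 16): the stated order contradicts the simple trend.
The exception is (D): the compact 2p subshell of O repels the added electron more than S's larger 3p does.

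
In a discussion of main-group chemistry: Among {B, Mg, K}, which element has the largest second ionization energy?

K

Consider each +1 ion: B⁺ still has 2 valence electrons; Mg⁺ still has 1 valence electron; K⁺ is the bare [Ar] core.
Pulling an electron out of a noble-gas core costs far more than removing a remaining valence electron, so K sits at the high end of IE_2.
Valence configurations: B⁺ [He]2s², Mg⁺ [Ne]3s¹.
Tabulated IE_2 (kJ/mol): B 2427, Mg 1451, K 3052.
Hence IE_2: Mg < B < K.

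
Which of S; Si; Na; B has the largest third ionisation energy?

IE_3 is the cost of taking one more electron from the +2 cation: S²⁺ still has 4 valence electrons; Si²⁺ still has 2 valence electrons; Na²⁺ is already 1 electron into the core; B²⁺ still has 1 valence electron.
Core electrons are held far more tightly than valence electrons, so Na tops the IE_3 order.
Valence configurations: S²⁺ [Ne]3s²3p², Si²⁺ [Ne]3s², B²⁺ [He]2s¹.
Tabulated IE_3 (kJ/mol): S 3357, Si 3232, Na 6910, B 3660.
Hence IE_3: Si < S < B < Na.

Na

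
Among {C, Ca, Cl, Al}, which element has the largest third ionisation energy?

The third ionization energy removes an electron from the +2 ion. For each element: C²⁺ still has 2 valence electrons; Ca²⁺ is the bare [Ar] core; Cl²⁺ still has 5 valence electrons; Al²⁺ still has 1 valence electron.
Core electrons are held far more tightly than valence electrons, so Ca tops the IE_3 order.
Valence configurations: C²⁺ [He]2s², Cl²⁺ [Ne]3s²3p³, Al²⁺ [Ne]3s¹.
Approximate IE_3 values (kJ/mol): C 4620, Ca 4912, Cl 3822, Al 2745.
Putting it together, IE_3: Al < Cl < C < Ca.

Ca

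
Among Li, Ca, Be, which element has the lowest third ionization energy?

Ca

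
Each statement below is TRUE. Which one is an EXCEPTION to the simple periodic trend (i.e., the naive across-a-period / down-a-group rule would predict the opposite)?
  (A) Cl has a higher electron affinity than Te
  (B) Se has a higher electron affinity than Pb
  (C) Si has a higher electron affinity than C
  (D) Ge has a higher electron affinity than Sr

(C)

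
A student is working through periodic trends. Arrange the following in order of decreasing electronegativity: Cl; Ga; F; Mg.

F > Cl > Ga > Mg

Electronegativity increases across a period and decreases down a group, tracking effective nuclear charge and atomic size.
These span different periods and groups, so the two trends combine.
Ga > Mg: period and group pull opposite ways; the across-period shift dominates (1.81 vs 1.31).
Cl > Ga: relative to Ga, both the across-period and down-group shifts push Cl's electronegativity up.
F > Cl: F sits above Cl in group 17, so the down-group effect alone puts F higher.
Tabulated electronegativity (Pauling): F 3.98, Mg 1.31, Cl 3.16, Ga 1.81.
So from highest to lowest: F > Cl > Ga > Mg.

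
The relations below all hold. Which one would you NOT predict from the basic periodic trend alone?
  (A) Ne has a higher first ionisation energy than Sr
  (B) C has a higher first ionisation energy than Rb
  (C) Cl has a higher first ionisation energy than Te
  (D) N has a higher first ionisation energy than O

(D)

The general trend: first ionisation energy increases across a period and decreases down a group.
(A) Ne (period 2, group 18) vs Sr (period 5, group 2): the stated order agrees with the simple trend.
(B) C (period 2, group 14) vs Rb (period 5, group 1): the stated order agrees with the simple trend.
(C) Cl (period 3, group 17) vs Te (period 5, group 16): the stated order agrees with the simple trend.
(D) N (period 2, group 15) vs O (period 2, group 16): the stated order contradicts the simple trend.
The exception is (D): pairing an electron in O's 2p⁴ costs repulsion energy, so O ionizes more easily than half-filled N (2p³).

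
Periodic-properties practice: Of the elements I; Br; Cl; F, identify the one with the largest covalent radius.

F is in period 2, group 17; Cl is in period 3, group 17; Br is in period 4, group 17; I is in period 5, group 17.
Atomic radius shrinks across a period as nuclear charge pulls the same shell inward, and grows down a group as new shells are added.
All are in group 17, so atomic radius increases down the group.
The largest covalent radius among these belongs to I.

I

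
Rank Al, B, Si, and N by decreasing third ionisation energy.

N > B > Si > Al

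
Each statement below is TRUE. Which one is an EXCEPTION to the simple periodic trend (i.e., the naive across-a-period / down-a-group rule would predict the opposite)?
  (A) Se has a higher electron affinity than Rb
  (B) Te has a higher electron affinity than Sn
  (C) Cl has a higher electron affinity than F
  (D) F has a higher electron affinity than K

(C)

The general trend: electron affinity increases across a period and decreases down a group.
(A) Se (period 4, group 16) vs Rb (period 5, group 1): the stated order agrees with the simple trend.
(B) Te (period 5, group 16) vs Sn (period 5, group 14): the stated order agrees with the simple trend.
(C) Cl (period 3, group 17) vs F (period 2, group 17): the stated order contradicts the simple trend.
(D) F (period 2, group 17) vs K (period 4, group 1): the stated order agrees with the simple trend.
The exception is (C): F's small 2p subshell makes the incoming electron feel strong e⁻–e⁻ repulsion, so Cl actually releases more energy on gaining an electron.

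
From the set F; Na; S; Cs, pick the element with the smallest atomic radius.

F

F is in period 2, group 17; Na is in period 3, group 1; S is in period 3, group 16; Cs is in period 6, group 1.
Moving right in a period, electrons are added to the same shell under a stronger nuclear pull, so atoms get smaller; moving down, a new shell is opened and atoms get larger.
Neither a single period nor a single group — weigh both effects.
S > F: relative to F, both the across-period and down-group shifts push S's atomic radius up.
Na > S: both are in period 3; the period trend gives Na the larger value.
Cs > Na: they share group 1; the group trend gives Cs the larger value.
For reference (pm): F 64, Na 155, S 103, Cs 232.
The smallest atomic radius among these belongs to F.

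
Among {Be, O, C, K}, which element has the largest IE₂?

The second ionization energy removes an electron from the +1 ion. For each element: Be⁺ still has 1 valence electron; O⁺ still has 5 valence electrons; C⁺ still has 3 valence electrons; K⁺ is the bare [Ar] core.
Usually core removal costs more than valence removal, but here the competition is close: a tightly held n=2 valence electron can cost more to remove than an n=3 core electron, so the actual values have to decide it.
Valence configurations: Be⁺ [He]2s¹, O⁺ [He]2s²2p³, C⁺ [He]2s²2p¹.
The numbers (kJ/mol): Be 1757, O 3388, C 2353, K 3052.
Putting it together, IE_2: Be < C < K < O.

O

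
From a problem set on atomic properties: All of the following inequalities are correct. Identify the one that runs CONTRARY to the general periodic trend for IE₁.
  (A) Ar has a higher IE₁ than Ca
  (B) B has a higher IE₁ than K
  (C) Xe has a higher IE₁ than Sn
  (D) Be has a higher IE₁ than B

The general trend: IE₁ increases across a period and decreases down a group.
(A) Ar (period 3, group 18) vs Ca (period 4, group 2): the stated order agrees with the simple trend.
(B) B (period 2, group 13) vs K (period 4, group 1): the stated order agrees with the simple trend.
(C) Xe (period 5, group 18) vs Sn (period 5, group 14): the stated order agrees with the simple trend.
(D) Be (period 2, group 2) vs B (period 2, group 13): the stated order contradicts the simple trend.
The exception is (D): removing B's lone 2p electron is easier than breaking Be's filled 2s².

(D)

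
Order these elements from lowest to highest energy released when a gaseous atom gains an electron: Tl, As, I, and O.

Tl < As < O < I

Electron affinity generally becomes more exothermic across a period toward the halogens and less exothermic down a group.
Neither a single period nor a single group — weigh both effects.
As > Tl: both effects reinforce here, so As is clearly the higher of the two.
O > As: both effects reinforce here, so O is clearly the higher of the two.
I > O: the two effects oppose for this pair; the across-period effect wins (295 vs 141 kJ/mol).
Approximate values (kJ/mol): O 141, As 78, I 295, Tl 19.
So from lowest to highest: Tl < As < O < I.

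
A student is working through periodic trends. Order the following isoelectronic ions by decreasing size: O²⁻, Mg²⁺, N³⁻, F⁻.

N³⁻ > O²⁻ > F⁻ > Mg²⁺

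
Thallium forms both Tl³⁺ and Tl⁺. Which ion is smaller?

Both ions have Z = 81 protons, but Tl³⁺ has lost more electrons, so its remaining electrons feel a larger effective nuclear charge per electron and are pulled in more tightly.
Higher positive charge → smaller ion, so Tl⁺ > Tl³⁺.

Tl³⁺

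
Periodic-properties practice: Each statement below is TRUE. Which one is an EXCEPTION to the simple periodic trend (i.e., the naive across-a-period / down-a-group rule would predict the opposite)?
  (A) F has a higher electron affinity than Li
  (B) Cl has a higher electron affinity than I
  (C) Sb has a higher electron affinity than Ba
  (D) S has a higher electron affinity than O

The general trend: electron affinity increases across a period and decreases down a group.
(A) F (period 2, group 17) vs Li (period 2, group 1): the stated order agrees with the simple trend.
(B) Cl (period 3, group 17) vs I (period 5, group 17): the stated order agrees with the simple trend.
(C) Sb (period 5, group 15) vs Ba (period 6, group 2): the stated order agrees with the simple trend.
(D) S (period 3, group 16) vs O (period 2, group 16): the stated order contradicts the simple trend.
The exception is (D): the compact 2p subshell of O repels the added electron more than S's larger 3p does.

(D)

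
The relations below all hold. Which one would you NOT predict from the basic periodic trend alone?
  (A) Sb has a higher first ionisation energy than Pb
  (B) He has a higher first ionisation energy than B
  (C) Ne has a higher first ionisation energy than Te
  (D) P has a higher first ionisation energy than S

(D)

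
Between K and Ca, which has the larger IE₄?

Ca

After 3 electrons have been removed, what remains? K³⁺ is already 2 electrons into the core; Ca³⁺ is already 1 electron into the core.
All of these are removing an electron from a noble-gas core or deeper; the smaller core (lower principal quantum number) is held far more tightly, and within a period the higher nuclear charge binds the same core more tightly.
The numbers (kJ/mol): K 5877, Ca 6491.
Overall IE_4 order: K < Ca.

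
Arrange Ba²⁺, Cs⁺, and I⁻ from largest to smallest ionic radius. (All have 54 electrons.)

I⁻, Cs⁺, Ba²⁺

All of these have 54 electrons, so size is governed by nuclear charge alone: the more protons, the stronger the pull on the same electron cloud, and the smaller the ion.
Nuclear charges: Ba²⁺ (Z=56), Cs⁺ (Z=55), I⁻ (Z=53).
Largest to smallest: I⁻ > Cs⁺ > Ba²⁺.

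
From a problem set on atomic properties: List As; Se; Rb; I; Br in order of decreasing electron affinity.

Br, I, Se, As, Rb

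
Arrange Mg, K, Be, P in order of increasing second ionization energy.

Mg < Be < P < K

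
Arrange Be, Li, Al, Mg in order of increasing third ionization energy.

After 2 electrons have been removed, what remains? Be²⁺ is the bare [He] core; Li²⁺ is already 1 electron into the core; Al²⁺ still has 1 valence electron; Mg²⁺ is the bare [Ne] core.
Core electrons are held far more tightly than valence electrons, so Mg, Li and Be top the IE_3 order.
Tabulated IE_3 (kJ/mol): Be 14849, Li 11815, Al 2745, Mg 7733.
So the third ionization energies run Al < Mg < Li < Be.

Al, Mg, Li, Be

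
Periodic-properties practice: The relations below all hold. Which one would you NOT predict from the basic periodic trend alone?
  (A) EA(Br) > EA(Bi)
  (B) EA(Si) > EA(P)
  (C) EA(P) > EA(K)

The general trend: electron affinity increases across a period and decreases down a group.
(A) Br (period 4, group 17) vs Bi (period 6, group 15): the stated order agrees with the simple trend.
(B) Si (period 3, group 14) vs P (period 3, group 15): the stated order contradicts the simple trend.
(C) P (period 3, group 15) vs K (period 4, group 1): the stated order agrees with the simple trend.
The exception is (B): adding an electron to P's half-filled 3p³ is unfavourable, so Si (3p²) has the more exothermic EA.

(B)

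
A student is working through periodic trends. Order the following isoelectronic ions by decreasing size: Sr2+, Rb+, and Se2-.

All of these have 36 electrons, so size is governed by nuclear charge alone: the more protons, the stronger the pull on the same electron cloud, and the smaller the ion.
Nuclear charges: Sr2+ (Z=38), Rb+ (Z=37), Se2- (Z=34).
Largest to smallest: Se2- > Rb+ > Sr2+.

Se2- > Rb+ > Sr2+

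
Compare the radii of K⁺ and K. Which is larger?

K

Forming K⁺ removes 1 electron from K. Fewer electrons for the same nuclear charge means less shielding and a higher Z_eff on the remaining electrons, and for main-group metals the entire outer shell is lost.
A cation is smaller than its parent atom: K⁺ < K.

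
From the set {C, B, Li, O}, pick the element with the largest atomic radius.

Li

Atomic radius shrinks across a period as nuclear charge pulls the same shell inward, and grows down a group as new shells are added.
All lie in period 2, so atomic radius increases right to left.
The largest atomic radius among these belongs to Li.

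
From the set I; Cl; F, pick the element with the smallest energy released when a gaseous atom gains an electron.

I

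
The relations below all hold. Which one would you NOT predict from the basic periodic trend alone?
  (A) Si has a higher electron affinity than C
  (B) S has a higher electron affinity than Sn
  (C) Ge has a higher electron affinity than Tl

The general trend: electron affinity increases across a period and decreases down a group.
(A) Si (period 3, group 14) vs C (period 2, group 14): the stated order contradicts the simple trend.
(B) S (period 3, group 16) vs Sn (period 5, group 14): the stated order agrees with the simple trend.
(C) Ge (period 4, group 14) vs Tl (period 6, group 13): the stated order agrees with the simple trend.
The exception is (A): Si's larger, more diffuse 3p orbitals accept an added electron slightly more readily than C's compact 2p.

(A)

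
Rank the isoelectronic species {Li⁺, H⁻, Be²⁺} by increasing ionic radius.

Be²⁺, Li⁺, H⁻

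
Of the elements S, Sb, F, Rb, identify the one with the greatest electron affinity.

F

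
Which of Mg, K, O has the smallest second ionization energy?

After 1 electron has been removed, what remains? Mg⁺ still has 1 valence electron; K⁺ is the bare [Ar] core; O⁺ still has 5 valence electrons.
Usually core removal costs more than valence removal, but here the competition is close: a tightly held n=2 valence electron can cost more to remove than an n=3 core electron, so the actual values have to decide it.
Valence configurations: Mg⁺ [Ne]3s¹, O⁺ [He]2s²2p³.
The numbers (kJ/mol): Mg 1451, K 3052, O 3388.
Hence IE_2: Mg < K < O.

Mg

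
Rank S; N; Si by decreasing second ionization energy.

IE_2 is the cost of taking one more electron from the +1 cation: S⁺ still has 5 valence electrons; N⁺ still has 4 valence electrons; Si⁺ still has 3 valence electrons.
All are still removing valence electrons, so compare the +1 ions as you would atoms: IE_2 generally rises across a period (higher Z_eff) and falls down a group (larger shell), subject to the usual subshell exceptions.
Valence configurations: S⁺ [Ne]3s²3p³, N⁺ [He]2s²2p², Si⁺ [Ne]3s²3p¹.
Approximate IE_2 values (kJ/mol): S 2252, N 2856, Si 1577.
So the second ionization energies run Si < S < N.

N, S, Si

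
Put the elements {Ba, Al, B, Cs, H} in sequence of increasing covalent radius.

H is in period 1, group 1; B is in period 2, group 13; Al is in period 3, group 13; Cs is in period 6, group 1; Ba is in period 6, group 2.
Moving right in a period, electrons are added to the same shell under a stronger nuclear pull, so atoms get smaller; moving down, a new shell is opened and atoms get larger.
These span different periods and groups, so the two trends combine.
B > H: the two effects oppose for this pair; the down-group effect wins (85 vs 32 pm).
Al > B: they share group 13; the group trend gives Al the larger value.
Ba > Al: relative to Al, both the across-period and down-group shifts push Ba's atomic radius up.
Cs > Ba: Cs lies to the left of Ba in period 6, so the across-period effect alone puts Cs larger.
Tabulated atomic radius (pm): H 32, B 85, Al 126, Cs 232, Ba 196.
So from smallest to largest: H < B < Al < Ba < Cs.

H, B, Al, Ba, Cs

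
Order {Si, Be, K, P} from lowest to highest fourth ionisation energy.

IE_4 is the cost of taking one more electron from the +3 cation: Si³⁺ still has 1 valence electron; Be³⁺ is already 1 electron into the core; K³⁺ is already 2 electrons into the core; P³⁺ still has 2 valence electrons.
Core electrons are held far more tightly than valence electrons, so K and Be top the IE_4 order.
Valence configurations: Si³⁺ [Ne]3s¹, P³⁺ [Ne]3s².
Tabulated IE_4 (kJ/mol): Si 4356, Be 21007, K 5877, P 4964.
Overall IE_4 order: Si < P < K < Be.

Si < P < K < Be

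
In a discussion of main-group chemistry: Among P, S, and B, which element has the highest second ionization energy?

B

After 1 electron has been removed, what remains? P⁺ still has 4 valence electrons; S⁺ still has 5 valence electrons; B⁺ still has 2 valence electrons.
All are still removing valence electrons, so compare the +1 ions as you would atoms: IE_2 generally rises across a period (higher Z_eff) and falls down a group (larger shell), subject to the usual subshell exceptions.
Valence configurations: P⁺ [Ne]3s²3p², S⁺ [Ne]3s²3p³, B⁺ [He]2s².
The numbers (kJ/mol): P 1907, S 2252, B 2427.
So the second ionization energies run P < S < B.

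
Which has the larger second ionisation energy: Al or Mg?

Al

Consider each +1 ion: Al⁺ still has 2 valence electrons; Mg⁺ still has 1 valence electron.
All are still removing valence electrons, so compare the +1 ions as you would atoms: IE_2 generally rises across a period (higher Z_eff) and falls down a group (larger shell), subject to the usual subshell exceptions.
Valence configurations: Al⁺ [Ne]3s², Mg⁺ [Ne]3s¹.
Approximate IE_2 values (kJ/mol): Al 1817, Mg 1451.
So the second ionization energies run Mg < Al.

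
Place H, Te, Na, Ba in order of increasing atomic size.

H is in period 1, group 1; Na is in period 3, group 1; Te is in period 5, group 16; Ba is in period 6, group 2.
Radius decreases left→right (rising Z_eff, same n) and increases top→bottom (higher n).
Neither a single period nor a single group — weigh both effects.
Te > H: the two effects oppose for this pair; the down-group effect wins (136 vs 32 pm).
Na > Te: period and group pull opposite ways; the across-period shift dominates (155 vs 136 pm).
Ba > Na: the two effects oppose for this pair; the down-group effect wins (196 vs 155 pm).
For reference (pm): H 32, Na 155, Te 136, Ba 196.
So from smallest to largest: H < Te < Na < Ba.

H, Te, Na, Ba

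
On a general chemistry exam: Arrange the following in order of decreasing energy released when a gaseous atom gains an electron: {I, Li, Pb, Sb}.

I > Sb > Li > Pb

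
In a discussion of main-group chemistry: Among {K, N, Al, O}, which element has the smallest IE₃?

The third ionization energy removes an electron from the +2 ion. For each element: K²⁺ is already 1 electron into the core; N²⁺ still has 3 valence electrons; Al²⁺ still has 1 valence electron; O²⁺ still has 4 valence electrons.
Usually core removal costs more than valence removal, but here the competition is close: a tightly held n=2 valence electron can cost more to remove than an n=3 core electron, so the actual values have to decide it.
Valence configurations: N²⁺ [He]2s²2p¹, Al²⁺ [Ne]3s¹, O²⁺ [He]2s²2p².
Approximate IE_3 values (kJ/mol): K 4420, N 4578, Al 2745, O 5300.
Putting it together, IE_3: Al < K < N < O.

Al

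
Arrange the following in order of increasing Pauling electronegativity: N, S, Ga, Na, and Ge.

Na < Ga < Ge < S < N

N is in period 2, group 15; Na is in period 3, group 1; S is in period 3, group 16; Ga is in period 4, group 13; Ge is in period 4, group 14.
EN rises left→right (higher Z_eff, smaller atoms) and falls top→bottom (larger, more shielded atoms).
These span different periods and groups, so the two trends combine.
Ga > Na: period and group pull opposite ways; the across-period shift dominates (1.81 vs 0.93).
Ge > Ga: both are in period 4; the period trend gives Ge the larger value.
S > Ge: both effects reinforce here, so S is clearly the higher of the two.
N > S: the two effects oppose for this pair; the down-group effect wins (3.04 vs 2.58).
Approximate values (Pauling): N 3.04, Na 0.93, S 2.58, Ga 1.81, Ge 2.01.
So from lowest to highest: Na < Ga < Ge < S < N.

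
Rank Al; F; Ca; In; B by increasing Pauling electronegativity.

B is in period 2, group 13; F is in period 2, group 17; Al is in period 3, group 13; Ca is in period 4, group 2; In is in period 5, group 13.
Electronegativity increases across a period and decreases down a group, tracking effective nuclear charge and atomic size.
Neither a single period nor a single group — weigh both effects.
Al > Ca: relative to Ca, both the across-period and down-group shifts push Al's electronegativity up.
In > Al: this pair runs against the simple trend — see the exception note.
B > In: B sits above In in group 13, so the down-group effect alone puts B higher.
F > B: both are in period 2; the period trend gives F the larger value.
Note the exception: In has a higher electronegativity than Al, contrary to the simple trend — poor shielding by filled d (and f) subshells raises the heavier element's effective nuclear charge more than the simple down-group trend predicts.
For reference (Pauling): B 2.04, F 3.98, Al 1.61, Ca 1.00, In 1.78.
So from lowest to highest: Ca < Al < In < B < F.

Ca < Al < In < B < F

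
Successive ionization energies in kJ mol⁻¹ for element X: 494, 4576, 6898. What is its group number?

Look for the largest jump between consecutive ionization energies: IE2/IE1 ≈ 9.3, far larger than any earlier ratio.
That jump marks the point where a core electron is being removed. So the atom has 1 valence electron.
A main-group element with 1 valence electron is in group 1.

Group 1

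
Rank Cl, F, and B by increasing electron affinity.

EA tends to increase across a period and decrease down a group, though the pattern is less regular than for IE or radius.
Neither a single period nor a single group — weigh both effects.
F > B: F lies to the right of B in period 2, so the across-period effect alone puts F higher.
Cl > F: this pair runs against the simple trend — see the exception note.
Note the exception: Cl has a higher electron affinity than F, contrary to the simple trend — F's small 2p subshell makes the incoming electron feel strong e⁻–e⁻ repulsion, so Cl actually releases more energy on gaining an electron.
Approximate values (kJ/mol): B 27, F 328, Cl 349.
So from lowest to highest: B < F < Cl.

B < F < Cl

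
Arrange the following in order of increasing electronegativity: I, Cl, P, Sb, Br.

Sb < P < I < Br < Cl

Atoms toward the upper right of the periodic table pull bonding electrons most strongly.
Neither a single period nor a single group — weigh both effects.
P > Sb: P sits above Sb in group 15, so the down-group effect alone puts P higher.
I > P: the two effects oppose for this pair; the across-period effect wins (2.66 vs 2.19).
Br > I: Br sits above I in group 17, so the down-group effect alone puts Br higher.
Cl > Br: Cl sits above Br in group 17, so the down-group effect alone puts Cl higher.
Approximate values (Pauling): P 2.19, Cl 3.16, Br 2.96, Sb 2.05, I 2.66.
So from lowest to highest: Sb < P < I < Br < Cl.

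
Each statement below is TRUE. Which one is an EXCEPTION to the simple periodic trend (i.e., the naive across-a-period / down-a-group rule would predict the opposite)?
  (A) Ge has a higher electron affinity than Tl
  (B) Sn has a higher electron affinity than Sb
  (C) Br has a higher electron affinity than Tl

The general trend: electron affinity increases across a period and decreases down a group.
(A) Ge (period 4, group 14) vs Tl (period 6, group 13): the stated order agrees with the simple trend.
(B) Sn (period 5, group 14) vs Sb (period 5, group 15): the stated order contradicts the simple trend.
(C) Br (period 4, group 17) vs Tl (period 6, group 13): the stated order agrees with the simple trend.
The exception is (B): adding an electron to Sb's half-filled 5p³ is unfavourable, so Sn has the more exothermic EA.

(B)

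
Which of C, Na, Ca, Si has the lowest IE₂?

IE_2 is the cost of taking one more electron from the +1 cation: C⁺ still has 3 valence electrons; Na⁺ is the bare [Ne] core; Ca⁺ still has 1 valence electron; Si⁺ still has 3 valence electrons.
Breaking into a closed-shell core is much more expensive than removing a leftover valence electron — Na has the largest IE_2 here.
Valence configurations: C⁺ [He]2s²2p¹, Ca⁺ [Ar]4s¹, Si⁺ [Ne]3s²3p¹.
Tabulated IE_2 (kJ/mol): C 2353, Na 4562, Ca 1145, Si 1577.
Putting it together, IE_2: Ca < Si < C < Na.

Ca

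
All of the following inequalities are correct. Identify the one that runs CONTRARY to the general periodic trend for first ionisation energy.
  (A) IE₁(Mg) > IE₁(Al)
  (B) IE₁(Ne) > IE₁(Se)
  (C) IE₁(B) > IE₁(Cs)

The general trend: first ionisation energy increases across a period and decreases down a group.
(A) Mg (period 3, group 2) vs Al (period 3, group 13): the stated order contradicts the simple trend.
(B) Ne (period 2, group 18) vs Se (period 4, group 16): the stated order agrees with the simple trend.
(C) B (period 2, group 13) vs Cs (period 6, group 1): the stated order agrees with the simple trend.
The exception is (A): Al's single 3p electron is easier to remove than one from Mg's filled 3s².

(A)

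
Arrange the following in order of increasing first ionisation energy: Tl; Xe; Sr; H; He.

H is in period 1, group 1; He is in period 1, group 18; Sr is in period 5, group 2; Xe is in period 5, group 18; Tl is in period 6, group 13.
First ionization energy rises across a period (greater Z_eff holds electrons more tightly) and falls down a group (valence electrons are farther from the nucleus).
Neither a single period nor a single group — weigh both effects.
Tl > Sr: period and group pull opposite ways; the across-period shift dominates (589 vs 550 kJ/mol).
Xe > Tl: both effects reinforce here, so Xe is clearly the higher of the two.
H > Xe: period and group pull opposite ways; the down-group shift dominates (1312 vs 1170 kJ/mol).
He > H: He lies to the right of H in period 1, so the across-period effect alone puts He higher.
Approximate values (kJ/mol): H 1312, He 2372, Sr 550, Xe 1170, Tl 589.
So from lowest to highest: Sr < Tl < Xe < H < He.

Sr, Tl, Xe, H, He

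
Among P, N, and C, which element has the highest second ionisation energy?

After 1 electron has been removed, what remains? P⁺ still has 4 valence electrons; N⁺ still has 4 valence electrons; C⁺ still has 3 valence electrons.
All are still removing valence electrons, so compare the +1 ions as you would atoms: IE_2 generally rises across a period (higher Z_eff) and falls down a group (larger shell), subject to the usual subshell exceptions.
Valence configurations: P⁺ [Ne]3s²3p², N⁺ [He]2s²2p², C⁺ [He]2s²2p¹.
Approximate IE_2 values (kJ/mol): P 1907, N 2856, C 2353.
Hence IE_2: P < C < N.

N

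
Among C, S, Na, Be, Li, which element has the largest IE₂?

Li

Consider each +1 ion: C⁺ still has 3 valence electrons; S⁺ still has 5 valence electrons; Na⁺ is the bare [Ne] core; Be⁺ still has 1 valence electron; Li⁺ is the bare [He] core.
Core electrons are held far more tightly than valence electrons, so Na and Li top the IE_2 order.
Valence configurations: C⁺ [He]2s²2p¹, S⁺ [Ne]3s²3p³, Be⁺ [He]2s¹.
Tabulated IE_2 (kJ/mol): C 2353, S 2252, Na 4562, Be 1757, Li 7298.
So the second ionization energies run Be < S < C < Na < Li.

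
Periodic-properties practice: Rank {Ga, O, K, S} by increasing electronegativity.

K, Ga, S, O

EN rises left→right (higher Z_eff, smaller atoms) and falls top→bottom (larger, more shielded atoms).
Here both period and group differ, so the two effects have to be weighed against each other.
Ga > K: Ga lies to the right of K in period 4, so the across-period effect alone puts Ga higher.
S > Ga: both effects reinforce here, so S is clearly the higher of the two.
O > S: O sits above S in group 16, so the down-group effect alone puts O higher.
Tabulated electronegativity (Pauling): O 3.44, S 2.58, K 0.82, Ga 1.81.
So from lowest to highest: K < Ga < S < O.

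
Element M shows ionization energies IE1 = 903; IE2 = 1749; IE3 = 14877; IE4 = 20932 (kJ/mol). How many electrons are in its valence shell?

2

Look for the largest jump between consecutive ionization energies: IE3/IE2 ≈ 8.5, far larger than any earlier ratio.
That jump marks the point where a core electron is being removed. So the atom has 2 valence electrons.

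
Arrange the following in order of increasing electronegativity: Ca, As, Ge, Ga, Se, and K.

K is in period 4, group 1; Ca is in period 4, group 2; Ga is in period 4, group 13; Ge is in period 4, group 14; As is in period 4, group 15; Se is in period 4, group 16.
Atoms toward the upper right of the periodic table pull bonding electrons most strongly.
All lie in period 4, so electronegativity increases left to right.
So from lowest to highest: K < Ca < Ga < Ge < As < Se.

K < Ca < Ga < Ge < As < Se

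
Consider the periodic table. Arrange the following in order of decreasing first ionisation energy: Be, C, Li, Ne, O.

First ionization energy rises across a period (greater Z_eff holds electrons more tightly) and falls down a group (valence electrons are farther from the nucleus).
All lie in period 2, so first ionization energy increases left to right.
So from highest to lowest: Ne > O > C > Be > Li.

Ne, O, C, Be, Li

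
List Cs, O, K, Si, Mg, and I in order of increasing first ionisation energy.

Cs < K < Mg < Si < I < O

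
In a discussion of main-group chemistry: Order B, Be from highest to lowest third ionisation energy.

Be > B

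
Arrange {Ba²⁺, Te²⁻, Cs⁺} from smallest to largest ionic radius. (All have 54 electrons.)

Ba²⁺ < Cs⁺ < Te²⁻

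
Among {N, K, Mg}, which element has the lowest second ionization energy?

Mg

After 1 electron has been removed, what remains? N⁺ still has 4 valence electrons; K⁺ is the bare [Ar] core; Mg⁺ still has 1 valence electron.
Pulling an electron out of a noble-gas core costs far more than removing a remaining valence electron, so K sits at the high end of IE_2.
Valence configurations: N⁺ [He]2s²2p², Mg⁺ [Ne]3s¹.
Approximate IE_2 values (kJ/mol): N 2856, K 3052, Mg 1451.
Putting it together, IE_2: Mg < N < K.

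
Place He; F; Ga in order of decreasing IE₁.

He, F, Ga

He is in period 1, group 18; F is in period 2, group 17; Ga is in period 4, group 13.
IE₁ increases left→right with effective nuclear charge and decreases top→bottom as the valence shell moves farther out.
Here both period and group differ, so the two effects have to be weighed against each other.
F > Ga: both effects reinforce here, so F is clearly the higher of the two.
He > F: both effects reinforce here, so He is clearly the higher of the two.
Approximate values (kJ/mol): He 2372, F 1681, Ga 579.
So from highest to lowest: He > F > Ga.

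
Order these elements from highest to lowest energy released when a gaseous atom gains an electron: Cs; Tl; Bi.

Bi, Cs, Tl

Cs is in period 6, group 1; Tl is in period 6, group 13; Bi is in period 6, group 15.
Atoms with high Z_eff and room in the valence shell (especially the halogens) have the most exothermic electron affinities.
All lie in period 6; the across-period trend (electron affinity increases left to right) applies, with the exception below.
Note the exception: Cs has a higher electron affinity than Tl, contrary to the simple trend — Tl's ns²np¹ configuration gives only a small electron affinity — the sparsely filled np subshell binds an added electron weakly.
Approximate values (kJ/mol): Cs 46, Tl 19, Bi 91.
So from highest to lowest: Bi > Cs > Tl.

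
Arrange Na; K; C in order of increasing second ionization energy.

C, K, Na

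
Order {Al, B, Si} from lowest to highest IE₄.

Consider each +3 ion: Al³⁺ is the bare [Ne] core; B³⁺ is the bare [He] core; Si³⁺ still has 1 valence electron.
Core electrons are held far more tightly than valence electrons, so Al and B top the IE_4 order.
Tabulated IE_4 (kJ/mol): Al 11577, B 25026, Si 4356.
So the fourth ionization energies run Si < Al < B.

Si, Al, B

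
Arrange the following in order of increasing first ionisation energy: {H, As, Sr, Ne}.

H is in period 1, group 1; Ne is in period 2, group 18; As is in period 4, group 15; Sr is in period 5, group 2.
Across a period the outer electron is held more tightly (higher IE₁); down a group it sits in a higher shell, more shielded, and comes off more easily.
Here both period and group differ, so the two effects have to be weighed against each other.
As > Sr: both effects reinforce here, so As is clearly the higher of the two.
H > As: the two effects oppose for this pair; the down-group effect wins (1312 vs 947 kJ/mol).
Ne > H: period and group pull opposite ways; the across-period shift dominates (2081 vs 1312 kJ/mol).
For reference (kJ/mol): H 1312, Ne 2081, As 947, Sr 550.
So from lowest to highest: Sr < As < H < Ne.

Sr < As < H < Ne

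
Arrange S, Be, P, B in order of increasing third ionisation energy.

P < S < B < Be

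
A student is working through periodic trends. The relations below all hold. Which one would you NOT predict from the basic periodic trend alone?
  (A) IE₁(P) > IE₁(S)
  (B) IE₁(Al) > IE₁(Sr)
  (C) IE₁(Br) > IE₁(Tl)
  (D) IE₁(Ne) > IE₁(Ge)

(A)

The general trend: first ionization energy increases across a period and decreases down a group.
(A) P (period 3, group 15) vs S (period 3, group 16): the stated order contradicts the simple trend.
(B) Al (period 3, group 13) vs Sr (period 5, group 2): the stated order agrees with the simple trend.
(C) Br (period 4, group 17) vs Tl (period 6, group 13): the stated order agrees with the simple trend.
(D) Ne (period 2, group 18) vs Ge (period 4, group 14): the stated order agrees with the simple trend.
The exception is (A): S (3p⁴) ionizes more easily than half-filled P (3p³) because the paired 3p electron in S is pushed out by e⁻–e⁻ repulsion.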